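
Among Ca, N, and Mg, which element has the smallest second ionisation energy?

The second ionization energy removes an electron from the +1 ion. For each element: Ca⁺ still has 1 valence electron; N⁺ still has 4 valence electrons; Mg⁺ still has 1 valence electron.
All are still removing valence electrons, so compare the +1 ions as you would atoms: IE_2 generally rises across a period (higher Z_eff) and falls down a group (larger shell), subject to the usual subshell exceptions.
Valence configurations: Ca⁺ [Ar]4s¹, N⁺ [He]2s²2p², Mg⁺ [Ne]3s¹.
The numbers (kJ/mol): Ca 1145, N 2856, Mg 1451.
Putting it together, IE_2: Ca < Mg < N.

Ca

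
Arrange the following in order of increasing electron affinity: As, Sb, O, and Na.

Na, As, Sb, O

EA tends to increase across a period and decrease down a group, though the pattern is less regular than for IE or radius.
These span different periods and groups, so the two trends combine.
As > Na: period and group pull opposite ways; the across-period shift dominates (78 vs 53 kJ/mol).
Sb > As: this pair runs against the simple trend — see the exception note.
O > Sb: relative to Sb, both the across-period and down-group shifts push O's electron affinity up.
Note the exception: Sb has a higher electron affinity than As, contrary to the simple trend — both are half-filled np³, but the pairing/repulsion penalty for the added electron shrinks as the p orbitals become larger and more diffuse down the group, and for Sb that outweighs the weaker nuclear attraction.
Approximate values (kJ/mol): O 141, Na 53, As 78, Sb 103.
So from lowest to highest: Na < As < Sb < O.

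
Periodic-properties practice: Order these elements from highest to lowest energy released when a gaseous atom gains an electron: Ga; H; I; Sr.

I, H, Ga, Sr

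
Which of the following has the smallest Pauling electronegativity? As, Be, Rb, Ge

Be is in period 2, group 2; Ge is in period 4, group 14; As is in period 4, group 15; Rb is in period 5, group 1.
Atoms toward the upper right of the periodic table pull bonding electrons most strongly.
Neither a single period nor a single group — weigh both effects.
Be > Rb: relative to Rb, both the across-period and down-group shifts push Be's electronegativity up.
Ge > Be: the two effects oppose for this pair; the across-period effect wins (2.01 vs 1.57).
As > Ge: As lies to the right of Ge in period 4, so the across-period effect alone puts As higher.
Approximate values (Pauling): Be 1.57, Ge 2.01, As 2.18, Rb 0.82.
The smallest Pauling electronegativity among these belongs to Rb.

Rb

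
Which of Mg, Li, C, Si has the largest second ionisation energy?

Consider each +1 ion: Mg⁺ still has 1 valence electron; Li⁺ is the bare [He] core; C⁺ still has 3 valence electrons; Si⁺ still has 3 valence electrons.
Breaking into a closed-shell core is much more expensive than removing a leftover valence electron — Li has the largest IE_2 here.
Valence configurations: Mg⁺ [Ne]3s¹, C⁺ [He]2s²2p¹, Si⁺ [Ne]3s²3p¹.
Tabulated IE_2 (kJ/mol): Mg 1451, Li 7298, C 2353, Si 1577.
Hence IE_2: Mg < Si < C < Li.

Li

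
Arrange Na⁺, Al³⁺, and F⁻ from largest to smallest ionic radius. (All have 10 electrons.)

F⁻ > Na⁺ > Al³⁺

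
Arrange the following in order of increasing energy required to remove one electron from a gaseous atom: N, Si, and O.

N is in period 2, group 15; O is in period 2, group 16; Si is in period 3, group 14.
Across a period the outer electron is held more tightly (higher IE₁); down a group it sits in a higher shell, more shielded, and comes off more easily.
Neither a single period nor a single group — weigh both effects.
O > Si: relative to Si, both the across-period and down-group shifts push O's first ionization energy up.
N > O: this pair runs against the simple trend — see the exception note.
Note the exception: N has a higher first ionization energy than O, contrary to the simple trend — pairing an electron in O's 2p⁴ costs repulsion energy, so O ionizes more easily than half-filled N (2p³).
For reference (kJ/mol): N 1402, O 1314, Si 786.
So from lowest to highest: Si < O < N.

Si < O < N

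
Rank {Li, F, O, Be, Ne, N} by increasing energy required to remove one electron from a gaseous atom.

IE₁ increases left→right with effective nuclear charge and decreases top→bottom as the valence shell moves farther out.
All lie in period 2; the across-period trend (first ionization energy increases left to right) applies, with the exception below.
Note the exception: N has a higher first ionization energy than O, contrary to the simple trend — pairing an electron in O's 2p⁴ costs repulsion energy, so O ionizes more easily than half-filled N (2p³).
Tabulated first ionization energy (kJ/mol): Li 520, Be 900, N 1402, O 1314, F 1681, Ne 2081.
So from lowest to highest: Li < Be < O < N < F < Ne.

Li, Be, O, N, F, Ne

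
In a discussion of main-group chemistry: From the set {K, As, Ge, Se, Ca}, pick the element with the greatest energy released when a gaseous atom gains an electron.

Se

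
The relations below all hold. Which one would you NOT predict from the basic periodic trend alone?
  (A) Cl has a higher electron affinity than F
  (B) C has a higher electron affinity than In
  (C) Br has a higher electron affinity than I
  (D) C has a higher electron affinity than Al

(A)

The general trend: electron affinity increases across a period and decreases down a group.
(A) Cl (period 3, group 17) vs F (period 2, group 17): the stated order contradicts the simple trend.
(B) C (period 2, group 14) vs In (period 5, group 13): the stated order agrees with the simple trend.
(C) Br (period 4, group 17) vs I (period 5, group 17): the stated order agrees with the simple trend.
(D) C (period 2, group 14) vs Al (period 3, group 13): the stated order agrees with the simple trend.
The exception is (A): F's small 2p subshell makes the incoming electron feel strong e⁻–e⁻ repulsion, so Cl actually releases more energy on gaining an electron.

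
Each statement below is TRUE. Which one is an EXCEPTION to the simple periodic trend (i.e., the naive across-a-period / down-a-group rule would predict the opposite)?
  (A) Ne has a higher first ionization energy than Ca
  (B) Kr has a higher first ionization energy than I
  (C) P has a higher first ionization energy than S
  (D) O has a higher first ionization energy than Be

The general trend: first ionization energy increases across a period and decreases down a group.
(A) Ne (period 2, group 18) vs Ca (period 4, group 2): the stated order agrees with the simple trend.
(B) Kr (period 4, group 18) vs I (period 5, group 17): the stated order agrees with the simple trend.
(C) P (period 3, group 15) vs S (period 3, group 16): the stated order contradicts the simple trend.
(D) O (period 2, group 16) vs Be (period 2, group 2): the stated order agrees with the simple trend.
The exception is (C): S (3p⁴) ionizes more easily than half-filled P (3p³) because the paired 3p electron in S is pushed out by e⁻–e⁻ repulsion.

(C)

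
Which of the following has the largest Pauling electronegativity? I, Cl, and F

F

Electronegativity increases across a period and decreases down a group, tracking effective nuclear charge and atomic size.
All are in group 17, so electronegativity increases up the group.
The largest Pauling electronegativity among these belongs to F.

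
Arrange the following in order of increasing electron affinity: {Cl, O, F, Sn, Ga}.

O is in period 2, group 16; F is in period 2, group 17; Cl is in period 3, group 17; Ga is in period 4, group 13; Sn is in period 5, group 14.
Atoms with high Z_eff and room in the valence shell (especially the halogens) have the most exothermic electron affinities.
Neither a single period nor a single group — weigh both effects.
Sn > Ga: the two effects oppose for this pair; the across-period effect wins (107 vs 29 kJ/mol).
O > Sn: relative to Sn, both the across-period and down-group shifts push O's electron affinity up.
F > O: F lies to the right of O in period 2, so the across-period effect alone puts F higher.
Cl > F: this pair runs against the simple trend — see the exception note.
Note the exception: Cl has a higher electron affinity than F, contrary to the simple trend — F's small 2p subshell makes the incoming electron feel strong e⁻–e⁻ repulsion, so Cl actually releases more energy on gaining an electron.
For reference (kJ/mol): O 141, F 328, Cl 349, Ga 29, Sn 107.
So from lowest to highest: Ga < Sn < O < F < Cl.

Ga < Sn < O < F < Cl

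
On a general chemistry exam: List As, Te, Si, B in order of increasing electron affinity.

Adding an electron releases more energy for atoms nearer the top right (short of the noble gases).
A diagonal step moves right (one effect) and down (the opposite effect) at once.
As > B: period and group pull opposite ways; the across-period shift dominates (78 vs 27 kJ/mol).
Si > As: the two effects oppose for this pair; the down-group effect wins (134 vs 78 kJ/mol).
Te > Si: the two effects oppose for this pair; the across-period effect wins (190 vs 134 kJ/mol).
Approximate values (kJ/mol): B 27, Si 134, As 78, Te 190.
So from lowest to highest: B < As < Si < Te.

B < As < Si < Te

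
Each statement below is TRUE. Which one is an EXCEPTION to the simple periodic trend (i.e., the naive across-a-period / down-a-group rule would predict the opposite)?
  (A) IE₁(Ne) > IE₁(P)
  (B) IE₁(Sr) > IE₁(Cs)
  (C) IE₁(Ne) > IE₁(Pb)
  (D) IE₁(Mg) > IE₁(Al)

The general trend: first ionisation energy increases across a period and decreases down a group.
(A) Ne (period 2, group 18) vs P (period 3, group 15): the stated order agrees with the simple trend.
(B) Sr (period 5, group 2) vs Cs (period 6, group 1): the stated order agrees with the simple trend.
(C) Ne (period 2, group 18) vs Pb (period 6, group 14): the stated order agrees with the simple trend.
(D) Mg (period 3, group 2) vs Al (period 3, group 13): the stated order contradicts the simple trend.
The exception is (D): Al's single 3p electron is easier to remove than one from Mg's filled 3s².

(D)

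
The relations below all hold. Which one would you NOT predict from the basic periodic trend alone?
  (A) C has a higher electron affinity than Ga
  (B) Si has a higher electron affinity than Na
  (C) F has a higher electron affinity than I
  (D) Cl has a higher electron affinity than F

(D)

The general trend: electron affinity increases across a period and decreases down a group.
(A) C (period 2, group 14) vs Ga (period 4, group 13): the stated order agrees with the simple trend.
(B) Si (period 3, group 14) vs Na (period 3, group 1): the stated order agrees with the simple trend.
(C) F (period 2, group 17) vs I (period 5, group 17): the stated order agrees with the simple trend.
(D) Cl (period 3, group 17) vs F (period 2, group 17): the stated order contradicts the simple trend.
The exception is (D): F's small 2p subshell makes the incoming electron feel strong e⁻–e⁻ repulsion, so Cl actually releases more energy on gaining an electron.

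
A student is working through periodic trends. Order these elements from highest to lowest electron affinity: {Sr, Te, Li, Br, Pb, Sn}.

Br > Te > Sn > Li > Pb > Sr

Atoms with high Z_eff and room in the valence shell (especially the halogens) have the most exothermic electron affinities.
Neither a single period nor a single group — weigh both effects.
Pb > Sr: period and group pull opposite ways; the across-period shift dominates (35 vs 5 kJ/mol).
Li > Pb: period and group pull opposite ways; the down-group shift dominates (60 vs 35 kJ/mol).
Sn > Li: period and group pull opposite ways; the across-period shift dominates (107 vs 60 kJ/mol).
Te > Sn: Te lies to the right of Sn in period 5, so the across-period effect alone puts Te higher.
Br > Te: both effects reinforce here, so Br is clearly the higher of the two.
For reference (kJ/mol): Li 60, Br 325, Sr 5, Sn 107, Te 190, Pb 35.
So from highest to lowest: Br > Te > Sn > Li > Pb > Sr.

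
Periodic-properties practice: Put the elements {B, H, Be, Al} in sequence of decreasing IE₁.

H, Be, B, Al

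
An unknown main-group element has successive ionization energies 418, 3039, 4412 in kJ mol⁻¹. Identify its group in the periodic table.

Group 1

Look for the largest jump between consecutive ionization energies: IE2/IE1 ≈ 7.3, far larger than any earlier ratio.
That jump marks the point where a core electron is being removed. So the atom has 1 valence electron.
A main-group element with 1 valence electron is in group 1.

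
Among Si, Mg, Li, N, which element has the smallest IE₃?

The third ionization energy removes an electron from the +2 ion. For each element: Si²⁺ still has 2 valence electrons; Mg²⁺ is the bare [Ne] core; Li²⁺ is already 1 electron into the core; N²⁺ still has 3 valence electrons.
Breaking into a closed-shell core is much more expensive than removing a leftover valence electron — Mg and Li have the largest IE_3 here.
Valence configurations: Si²⁺ [Ne]3s², N²⁺ [He]2s²2p¹.
Tabulated IE_3 (kJ/mol): Si 3232, Mg 7733, Li 11815, N 4578.
Hence IE_3: Si < N < Mg < Li.

Si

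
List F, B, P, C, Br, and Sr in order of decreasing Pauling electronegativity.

B is in period 2, group 13; C is in period 2, group 14; F is in period 2, group 17; P is in period 3, group 15; Br is in period 4, group 17; Sr is in period 5, group 2.
Atoms toward the upper right of the periodic table pull bonding electrons most strongly.
These span different periods and groups, so the two trends combine.
B > Sr: relative to Sr, both the across-period and down-group shifts push B's electronegativity up.
P > B: period and group pull opposite ways; the across-period shift dominates (2.19 vs 2.04).
C > P: period and group pull opposite ways; the down-group shift dominates (2.55 vs 2.19).
Br > C: period and group pull opposite ways; the across-period shift dominates (2.96 vs 2.55).
F > Br: F sits above Br in group 17, so the down-group effect alone puts F higher.
Tabulated electronegativity (Pauling): B 2.04, C 2.55, F 3.98, P 2.19, Br 2.96, Sr 0.95.
So from highest to lowest: F > Br > C > P > B > Sr.

F > Br > C > P > B > Sr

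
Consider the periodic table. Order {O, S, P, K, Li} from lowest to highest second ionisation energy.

P < S < K < O < Li

After 1 electron has been removed, what remains? O⁺ still has 5 valence electrons; S⁺ still has 5 valence electrons; P⁺ still has 4 valence electrons; K⁺ is the bare [Ar] core; Li⁺ is the bare [He] core.
Usually core removal costs more than valence removal, but here the competition is close: a tightly held n=2 valence electron can cost more to remove than an n=3 core electron, so the actual values have to decide it.
Valence configurations: O⁺ [He]2s²2p³, S⁺ [Ne]3s²3p³, P⁺ [Ne]3s²3p².
The numbers (kJ/mol): O 3388, S 2252, P 1907, K 3052, Li 7298.
Hence IE_2: P < S < K < O < Li.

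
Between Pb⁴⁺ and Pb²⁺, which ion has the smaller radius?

Pb⁴⁺

Both ions have Z = 82 protons, but Pb⁴⁺ has lost more electrons, so its remaining electrons feel a larger effective nuclear charge per electron and are pulled in more tightly.
Higher positive charge → smaller ion, so Pb²⁺ > Pb⁴⁺.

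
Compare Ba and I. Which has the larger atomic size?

Ba

I is in period 5, group 17; Ba is in period 6, group 2.
Moving right in a period, electrons are added to the same shell under a stronger nuclear pull, so atoms get smaller; moving down, a new shell is opened and atoms get larger.
Neither a single period nor a single group — weigh both effects.
Ba > I: relative to I, both the across-period and down-group shifts push Ba's atomic radius up.
Approximate values (pm): I 133, Ba 196.
So Ba has the larger atomic size (Ba > I).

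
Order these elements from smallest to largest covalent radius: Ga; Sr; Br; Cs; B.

B is in period 2, group 13; Ga is in period 4, group 13; Br is in period 4, group 17; Sr is in period 5, group 2; Cs is in period 6, group 1.
Moving right in a period, electrons are added to the same shell under a stronger nuclear pull, so atoms get smaller; moving down, a new shell is opened and atoms get larger.
These span different periods and groups, so the two trends combine.
Br > B: period and group pull opposite ways; the down-group shift dominates (114 vs 85 pm).
Ga > Br: both are in period 4; the period trend gives Ga the larger value.
Sr > Ga: relative to Ga, both the across-period and down-group shifts push Sr's atomic radius up.
Cs > Sr: relative to Sr, both the across-period and down-group shifts push Cs's atomic radius up.
Approximate values (pm): B 85, Ga 124, Br 114, Sr 185, Cs 232.
So from smallest to largest: B < Br < Ga < Sr < Cs.

B, Br, Ga, Sr, Cs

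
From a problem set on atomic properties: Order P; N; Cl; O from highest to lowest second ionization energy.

After 1 electron has been removed, what remains? P⁺ still has 4 valence electrons; N⁺ still has 4 valence electrons; Cl⁺ still has 6 valence electrons; O⁺ still has 5 valence electrons.
All are still removing valence electrons, so compare the +1 ions as you would atoms: IE_2 generally rises across a period (higher Z_eff) and falls down a group (larger shell), subject to the usual subshell exceptions.
Valence configurations: P⁺ [Ne]3s²3p², N⁺ [He]2s²2p², Cl⁺ [Ne]3s²3p⁴, O⁺ [He]2s²2p³.
The numbers (kJ/mol): P 1907, N 2856, Cl 2298, O 3388.
So the second ionization energies run P < Cl < N < O.

O > N > Cl > P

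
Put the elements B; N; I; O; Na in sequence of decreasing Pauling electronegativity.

O, N, I, B, Na

Smaller atoms with higher effective nuclear charge are more electronegative.
Neither a single period nor a single group — weigh both effects.
B > Na: both effects reinforce here, so B is clearly the higher of the two.
I > B: period and group pull opposite ways; the across-period shift dominates (2.66 vs 2.04).
N > I: period and group pull opposite ways; the down-group shift dominates (3.04 vs 2.66).
O > N: O lies to the right of N in period 2, so the across-period effect alone puts O higher.
Tabulated electronegativity (Pauling): B 2.04, N 3.04, O 3.44, Na 0.93, I 2.66.
So from highest to lowest: O > N > I > B > Na.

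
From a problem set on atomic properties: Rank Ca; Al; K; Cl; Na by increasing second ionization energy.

Ca < Al < Cl < K < Na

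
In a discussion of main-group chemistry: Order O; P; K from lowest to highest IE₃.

P < K < O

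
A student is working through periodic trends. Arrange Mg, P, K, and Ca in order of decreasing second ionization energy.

K > P > Mg > Ca

After 1 electron has been removed, what remains? Mg⁺ still has 1 valence electron; P⁺ still has 4 valence electrons; K⁺ is the bare [Ar] core; Ca⁺ still has 1 valence electron.
Pulling an electron out of a noble-gas core costs far more than removing a remaining valence electron, so K sits at the high end of IE_2.
Valence configurations: Mg⁺ [Ne]3s¹, P⁺ [Ne]3s²3p², Ca⁺ [Ar]4s¹.
Approximate IE_2 values (kJ/mol): Mg 1451, P 1907, K 3052, Ca 1145.
Putting it together, IE_2: Ca < Mg < P < K.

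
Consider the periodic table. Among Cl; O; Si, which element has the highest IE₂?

After 1 electron has been removed, what remains? Cl⁺ still has 6 valence electrons; O⁺ still has 5 valence electrons; Si⁺ still has 3 valence electrons.
All are still removing valence electrons, so compare the +1 ions as you would atoms: IE_2 generally rises across a period (higher Z_eff) and falls down a group (larger shell), subject to the usual subshell exceptions.
Valence configurations: Cl⁺ [Ne]3s²3p⁴, O⁺ [He]2s²2p³, Si⁺ [Ne]3s²3p¹.
Approximate IE_2 values (kJ/mol): Cl 2298, O 3388, Si 1577.
Overall IE_2 order: Si < Cl < O.

O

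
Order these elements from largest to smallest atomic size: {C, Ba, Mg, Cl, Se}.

Ba > Mg > Se > Cl > C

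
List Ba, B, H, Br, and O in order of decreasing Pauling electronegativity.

O > Br > H > B > Ba

H is in period 1, group 1; B is in period 2, group 13; O is in period 2, group 16; Br is in period 4, group 17; Ba is in period 6, group 2.
Atoms toward the upper right of the periodic table pull bonding electrons most strongly.
Neither a single period nor a single group — weigh both effects.
B > Ba: relative to Ba, both the across-period and down-group shifts push B's electronegativity up.
H > B: period and group pull opposite ways; the down-group shift dominates (2.20 vs 2.04).
Br > H: period and group pull opposite ways; the across-period shift dominates (2.96 vs 2.20).
O > Br: the two effects oppose for this pair; the down-group effect wins (3.44 vs 2.96).
Approximate values (Pauling): H 2.20, B 2.04, O 3.44, Br 2.96, Ba 0.89.
So from highest to lowest: O > Br > H > B > Ba.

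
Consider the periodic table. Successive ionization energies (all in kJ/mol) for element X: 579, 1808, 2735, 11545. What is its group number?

Look for the largest jump between consecutive ionization energies: IE4/IE3 ≈ 4.2, far larger than any earlier ratio.
That jump marks the point where a core electron is being removed. So the atom has 3 valence electrons.
A main-group element with 3 valence electrons is in group 13.

Group 13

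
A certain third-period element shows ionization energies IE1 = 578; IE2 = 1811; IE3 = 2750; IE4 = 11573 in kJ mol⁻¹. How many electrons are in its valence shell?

3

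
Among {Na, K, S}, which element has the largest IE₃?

Na

IE_3 is the cost of taking one more electron from the +2 cation: Na²⁺ is already 1 electron into the core; K²⁺ is already 1 electron into the core; S²⁺ still has 4 valence electrons.
Breaking into a closed-shell core is much more expensive than removing a leftover valence electron — K and Na have the largest IE_3 here.
Approximate IE_3 values (kJ/mol): Na 6910, K 4420, S 3357.
Overall IE_3 order: S < K < Na.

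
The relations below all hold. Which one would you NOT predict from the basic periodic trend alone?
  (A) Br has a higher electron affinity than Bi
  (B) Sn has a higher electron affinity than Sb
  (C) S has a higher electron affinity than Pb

(B)

The general trend: electron affinity increases across a period and decreases down a group.
(A) Br (period 4, group 17) vs Bi (period 6, group 15): the stated order agrees with the simple trend.
(B) Sn (period 5, group 14) vs Sb (period 5, group 15): the stated order contradicts the simple trend.
(C) S (period 3, group 16) vs Pb (period 6, group 14): the stated order agrees with the simple trend.
The exception is (B): adding an electron to Sb's half-filled 5p³ is unfavourable, so Sn has the more exothermic EA.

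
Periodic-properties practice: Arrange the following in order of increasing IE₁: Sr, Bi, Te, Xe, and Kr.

Kr is in period 4, group 18; Sr is in period 5, group 2; Te is in period 5, group 16; Xe is in period 5, group 18; Bi is in period 6, group 15.
Removing the outermost electron gets harder across a period and easier down a group.
Here both period and group differ, so the two effects have to be weighed against each other.
Bi > Sr: period and group pull opposite ways; the across-period shift dominates (703 vs 550 kJ/mol).
Te > Bi: both effects reinforce here, so Te is clearly the higher of the two.
Xe > Te: both are in period 5; the period trend gives Xe the larger value.
Kr > Xe: they share group 18; the group trend gives Kr the larger value.
For reference (kJ/mol): Kr 1351, Sr 550, Te 869, Xe 1170, Bi 703.
So from lowest to highest: Sr < Bi < Te < Xe < Kr.

Sr, Bi, Te, Xe, Kr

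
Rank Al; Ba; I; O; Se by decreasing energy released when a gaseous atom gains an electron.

I > Se > O > Al > Ba

O is in period 2, group 16; Al is in period 3, group 13; Se is in period 4, group 16; I is in period 5, group 17; Ba is in period 6, group 2.
EA tends to increase across a period and decrease down a group, though the pattern is less regular than for IE or radius.
Neither a single period nor a single group — weigh both effects.
Al > Ba: relative to Ba, both the across-period and down-group shifts push Al's electron affinity up.
O > Al: relative to Al, both the across-period and down-group shifts push O's electron affinity up.
Se > O: this pair runs against the simple trend — see the exception note.
I > Se: period and group pull opposite ways; the across-period shift dominates (295 vs 195 kJ/mol).
Note the exception: Se has a higher electron affinity than O, contrary to the simple trend — O's compact 2p subshell gives strong electron–electron repulsion on the added electron.
Tabulated electron affinity (kJ/mol): O 141, Al 42, Se 195, I 295, Ba 14.
So from highest to lowest: I > Se > O > Al > Ba.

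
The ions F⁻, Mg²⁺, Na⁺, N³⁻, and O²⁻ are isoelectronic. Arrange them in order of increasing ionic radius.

Mg²⁺, Na⁺, F⁻, O²⁻, N³⁻

All of these have 10 electrons, so size is governed by nuclear charge alone: the more protons, the stronger the pull on the same electron cloud, and the smaller the ion.
Nuclear charges: Mg²⁺ (Z=12), Na⁺ (Z=11), F⁻ (Z=9), O²⁻ (Z=8), N³⁻ (Z=7).
Smallest to largest: Mg²⁺ < Na⁺ < F⁻ < O²⁻ < N³⁻.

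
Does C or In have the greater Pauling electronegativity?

C is in period 2, group 14; In is in period 5, group 13.
EN rises left→right (higher Z_eff, smaller atoms) and falls top→bottom (larger, more shielded atoms).
Neither a single period nor a single group — weigh both effects.
C > In: relative to In, both the across-period and down-group shifts push C's electronegativity up.
Approximate values (Pauling): C 2.55, In 1.78.
So C has the greater Pauling electronegativity (C > In).

C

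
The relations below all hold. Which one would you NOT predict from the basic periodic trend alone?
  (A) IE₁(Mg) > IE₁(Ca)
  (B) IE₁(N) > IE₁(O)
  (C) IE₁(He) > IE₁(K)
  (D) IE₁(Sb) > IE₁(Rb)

(B)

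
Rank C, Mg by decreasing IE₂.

The second ionization energy removes an electron from the +1 ion. For each element: C⁺ still has 3 valence electrons; Mg⁺ still has 1 valence electron.
All are still removing valence electrons, so compare the +1 ions as you would atoms: IE_2 generally rises across a period (higher Z_eff) and falls down a group (larger shell), subject to the usual subshell exceptions.
Valence configurations: C⁺ [He]2s²2p¹, Mg⁺ [Ne]3s¹.
The numbers (kJ/mol): C 2353, Mg 1451.
Putting it together, IE_2: Mg < C.

C > Mg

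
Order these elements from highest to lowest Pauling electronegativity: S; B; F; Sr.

F > S > B > Sr

B is in period 2, group 13; F is in period 2, group 17; S is in period 3, group 16; Sr is in period 5, group 2.
EN rises left→right (higher Z_eff, smaller atoms) and falls top→bottom (larger, more shielded atoms).
Neither a single period nor a single group — weigh both effects.
B > Sr: both effects reinforce here, so B is clearly the higher of the two.
S > B: period and group pull opposite ways; the across-period shift dominates (2.58 vs 2.04).
F > S: both effects reinforce here, so F is clearly the higher of the two.
Tabulated electronegativity (Pauling): B 2.04, F 3.98, S 2.58, Sr 0.95.
So from highest to lowest: F > S > B > Sr.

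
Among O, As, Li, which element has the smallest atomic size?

O

Li is in period 2, group 1; O is in period 2, group 16; As is in period 4, group 15.
Across a period the added protons contract the valence shell; down a group each new principal shell makes the atom larger.
Neither a single period nor a single group — weigh both effects.
As > O: both effects reinforce here, so As is clearly the larger of the two.
Li > As: period and group pull opposite ways; the across-period shift dominates (133 vs 121 pm).
Tabulated atomic radius (pm): Li 133, O 63, As 121.
The smallest atomic size among these belongs to O.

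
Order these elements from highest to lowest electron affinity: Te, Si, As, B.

Te > Si > As > B

B is in period 2, group 13; Si is in period 3, group 14; As is in period 4, group 15; Te is in period 5, group 16.
Atoms with high Z_eff and room in the valence shell (especially the halogens) have the most exothermic electron affinities.
These sit on a diagonal, where the across-period and down-group effects partly cancel.
As > B: the two effects oppose for this pair; the across-period effect wins (78 vs 27 kJ/mol).
Si > As: the two effects oppose for this pair; the down-group effect wins (134 vs 78 kJ/mol).
Te > Si: period and group pull opposite ways; the across-period shift dominates (190 vs 134 kJ/mol).
Tabulated electron affinity (kJ/mol): B 27, Si 134, As 78, Te 190.
So from highest to lowest: Te > Si > As > B.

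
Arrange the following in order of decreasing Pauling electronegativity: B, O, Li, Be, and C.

Li is in period 2, group 1; Be is in period 2, group 2; B is in period 2, group 13; C is in period 2, group 14; O is in period 2, group 16.
Smaller atoms with higher effective nuclear charge are more electronegative.
All lie in period 2, so electronegativity increases left to right.
So from highest to lowest: O > C > B > Be > Li.

O > C > B > Be > Li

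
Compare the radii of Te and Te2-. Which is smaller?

Te

Forming Te2- adds 2 electrons to Te. More electron–electron repulsion in the same shell, with unchanged nuclear charge, lets the cloud expand.
An anion is larger than its parent atom: Te2- > Te.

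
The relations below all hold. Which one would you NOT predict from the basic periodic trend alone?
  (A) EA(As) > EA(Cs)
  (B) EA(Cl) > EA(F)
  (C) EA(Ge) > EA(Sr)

(B)

The general trend: electron affinity increases across a period and decreases down a group.
(A) As (period 4, group 15) vs Cs (period 6, group 1): the stated order agrees with the simple trend.
(B) Cl (period 3, group 17) vs F (period 2, group 17): the stated order contradicts the simple trend.
(C) Ge (period 4, group 14) vs Sr (period 5, group 2): the stated order agrees with the simple trend.
The exception is (B): F's small 2p subshell makes the incoming electron feel strong e⁻–e⁻ repulsion, so Cl actually releases more energy on gaining an electron.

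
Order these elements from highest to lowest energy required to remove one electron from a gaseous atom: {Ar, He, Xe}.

He, Ar, Xe

He is in period 1, group 18; Ar is in period 3, group 18; Xe is in period 5, group 18.
First ionization energy rises across a period (greater Z_eff holds electrons more tightly) and falls down a group (valence electrons are farther from the nucleus).
All are in group 18, so first ionization energy increases up the group.
So from highest to lowest: He > Ar > Xe.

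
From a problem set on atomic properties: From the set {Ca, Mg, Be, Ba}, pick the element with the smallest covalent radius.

Be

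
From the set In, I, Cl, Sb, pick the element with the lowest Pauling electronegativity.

Cl is in period 3, group 17; In is in period 5, group 13; Sb is in period 5, group 15; I is in period 5, group 17.
Electronegativity increases across a period and decreases down a group, tracking effective nuclear charge and atomic size.
Neither a single period nor a single group — weigh both effects.
Sb > In: both are in period 5; the period trend gives Sb the larger value.
I > Sb: I lies to the right of Sb in period 5, so the across-period effect alone puts I higher.
Cl > I: they share group 17; the group trend gives Cl the larger value.
Tabulated electronegativity (Pauling): Cl 3.16, In 1.78, Sb 2.05, I 2.66.
The lowest Pauling electronegativity among these belongs to In.

In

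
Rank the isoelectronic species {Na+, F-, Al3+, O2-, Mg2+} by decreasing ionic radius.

O2- > F- > Na+ > Mg2+ > Al3+

All of these have 10 electrons, so size is governed by nuclear charge alone: the more protons, the stronger the pull on the same electron cloud, and the smaller the ion.
Nuclear charges: Al3+ (Z=13), Mg2+ (Z=12), Na+ (Z=11), F- (Z=9), O2- (Z=8).
Largest to smallest: O2- > F- > Na+ > Mg2+ > Al3+.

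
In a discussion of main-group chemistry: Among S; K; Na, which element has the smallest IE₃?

S

IE_3 is the cost of taking one more electron from the +2 cation: S²⁺ still has 4 valence electrons; K²⁺ is already 1 electron into the core; Na²⁺ is already 1 electron into the core.
Pulling an electron out of a noble-gas core costs far more than removing a remaining valence electron, so K and Na sit at the high end of IE_3.
Tabulated IE_3 (kJ/mol): S 3357, K 4420, Na 6910.
So the third ionization energies run S < K < Na.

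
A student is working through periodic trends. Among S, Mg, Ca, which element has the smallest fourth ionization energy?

S

Consider each +3 ion: S³⁺ still has 3 valence electrons; Mg³⁺ is already 1 electron into the core; Ca³⁺ is already 1 electron into the core.
Core electrons are held far more tightly than valence electrons, so Ca and Mg top the IE_4 order.
The numbers (kJ/mol): S 4556, Mg 10543, Ca 6491.
Overall IE_4 order: S < Ca < Mg.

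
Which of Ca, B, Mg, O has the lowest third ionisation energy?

After 2 electrons have been removed, what remains? Ca²⁺ is the bare [Ar] core; B²⁺ still has 1 valence electron; Mg²⁺ is the bare [Ne] core; O²⁺ still has 4 valence electrons.
Usually core removal costs more than valence removal, but here the competition is close: a tightly held n=2 valence electron can cost more to remove than an n=3 core electron, so the actual values have to decide it.
Valence configurations: B²⁺ [He]2s¹, O²⁺ [He]2s²2p².
The numbers (kJ/mol): Ca 4912, B 3660, Mg 7733, O 5300.
Putting it together, IE_3: B < Ca < O < Mg.

B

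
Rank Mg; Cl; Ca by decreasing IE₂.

Cl > Mg > Ca

Consider each +1 ion: Mg⁺ still has 1 valence electron; Cl⁺ still has 6 valence electrons; Ca⁺ still has 1 valence electron.
All are still removing valence electrons, so compare the +1 ions as you would atoms: IE_2 generally rises across a period (higher Z_eff) and falls down a group (larger shell), subject to the usual subshell exceptions.
Valence configurations: Mg⁺ [Ne]3s¹, Cl⁺ [Ne]3s²3p⁴, Ca⁺ [Ar]4s¹.
Approximate IE_2 values (kJ/mol): Mg 1451, Cl 2298, Ca 1145.
Overall IE_2 order: Ca < Mg < Cl.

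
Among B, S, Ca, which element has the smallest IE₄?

S

Consider each +3 ion: B³⁺ is the bare [He] core; S³⁺ still has 3 valence electrons; Ca³⁺ is already 1 electron into the core.
Breaking into a closed-shell core is much more expensive than removing a leftover valence electron — Ca and B have the largest IE_4 here.
The numbers (kJ/mol): B 25026, S 4556, Ca 6491.
So the fourth ionization energies run S < Ca < B.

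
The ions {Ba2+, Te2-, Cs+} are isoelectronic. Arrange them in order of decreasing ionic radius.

Te2-, Cs+, Ba2+

All of these have 54 electrons, so size is governed by nuclear charge alone: the more protons, the stronger the pull on the same electron cloud, and the smaller the ion.
Nuclear charges: Ba2+ (Z=56), Cs+ (Z=55), Te2- (Z=52).
Largest to smallest: Te2- > Cs+ > Ba2+.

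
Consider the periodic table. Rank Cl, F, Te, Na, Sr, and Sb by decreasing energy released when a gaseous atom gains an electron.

Cl > F > Te > Sb > Na > Sr

F is in period 2, group 17; Na is in period 3, group 1; Cl is in period 3, group 17; Sr is in period 5, group 2; Sb is in period 5, group 15; Te is in period 5, group 16.
Electron affinity generally becomes more exothermic across a period toward the halogens and less exothermic down a group.
These span different periods and groups, so the two trends combine.
Na > Sr: period and group pull opposite ways; the down-group shift dominates (53 vs 5 kJ/mol).
Sb > Na: period and group pull opposite ways; the across-period shift dominates (103 vs 53 kJ/mol).
Te > Sb: both are in period 5; the period trend gives Te the larger value.
F > Te: relative to Te, both the across-period and down-group shifts push F's electron affinity up.
Cl > F: this pair runs against the simple trend — see the exception note.
Note the exception: Cl has a higher electron affinity than F, contrary to the simple trend — F's small 2p subshell makes the incoming electron feel strong e⁻–e⁻ repulsion, so Cl actually releases more energy on gaining an electron.
For reference (kJ/mol): F 328, Na 53, Cl 349, Sr 5, Sb 103, Te 190.
So from highest to lowest: Cl > F > Te > Sb > Na > Sr.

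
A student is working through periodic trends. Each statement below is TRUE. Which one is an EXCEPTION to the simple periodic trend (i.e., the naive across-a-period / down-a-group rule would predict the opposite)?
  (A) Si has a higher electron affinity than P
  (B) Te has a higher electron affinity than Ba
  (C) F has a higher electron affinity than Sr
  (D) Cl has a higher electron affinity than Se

(A)

The general trend: electron affinity increases across a period and decreases down a group.
(A) Si (period 3, group 14) vs P (period 3, group 15): the stated order contradicts the simple trend.
(B) Te (period 5, group 16) vs Ba (period 6, group 2): the stated order agrees with the simple trend.
(C) F (period 2, group 17) vs Sr (period 5, group 2): the stated order agrees with the simple trend.
(D) Cl (period 3, group 17) vs Se (period 4, group 16): the stated order agrees with the simple trend.
The exception is (A): adding an electron to P's half-filled 3p³ is unfavourable, so Si (3p²) has the more exothermic EA.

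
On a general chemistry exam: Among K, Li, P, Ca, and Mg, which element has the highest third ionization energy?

Li

The third ionization energy removes an electron from the +2 ion. For each element: K²⁺ is already 1 electron into the core; Li²⁺ is already 1 electron into the core; P²⁺ still has 3 valence electrons; Ca²⁺ is the bare [Ar] core; Mg²⁺ is the bare [Ne] core.
Core electrons are held far more tightly than valence electrons, so K, Ca, Mg and Li top the IE_3 order.
Approximate IE_3 values (kJ/mol): K 4420, Li 11815, P 2914, Ca 4912, Mg 7733.
Overall IE_3 order: P < K < Ca < Mg < Li.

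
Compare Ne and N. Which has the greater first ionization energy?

Ne

Across a period the outer electron is held more tightly (higher IE₁); down a group it sits in a higher shell, more shielded, and comes off more easily.
All lie in period 2, so first ionization energy increases left to right.
So Ne has the greater first ionization energy (Ne > N).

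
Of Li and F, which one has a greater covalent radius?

Li

Li is in period 2, group 1; F is in period 2, group 17.
Across a period the added protons contract the valence shell; down a group each new principal shell makes the atom larger.
All lie in period 2, so atomic radius increases right to left.
So Li has the greater covalent radius (Li > F).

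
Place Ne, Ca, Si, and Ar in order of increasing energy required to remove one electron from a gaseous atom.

Ca < Si < Ar < Ne

IE₁ increases left→right with effective nuclear charge and decreases top→bottom as the valence shell moves farther out.
These span different periods and groups, so the two trends combine.
Si > Ca: both effects reinforce here, so Si is clearly the higher of the two.
Ar > Si: both are in period 3; the period trend gives Ar the larger value.
Ne > Ar: Ne sits above Ar in group 18, so the down-group effect alone puts Ne higher.
Tabulated first ionization energy (kJ/mol): Ne 2081, Si 786, Ar 1521, Ca 590.
So from lowest to highest: Ca < Si < Ar < Ne.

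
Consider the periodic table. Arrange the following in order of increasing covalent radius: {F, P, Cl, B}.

F, B, Cl, P

B is in period 2, group 13; F is in period 2, group 17; P is in period 3, group 15; Cl is in period 3, group 17.
Across a period the added protons contract the valence shell; down a group each new principal shell makes the atom larger.
Here both period and group differ, so the two effects have to be weighed against each other.
B > F: B lies to the left of F in period 2, so the across-period effect alone puts B larger.
Cl > B: period and group pull opposite ways; the down-group shift dominates (99 vs 85 pm).
P > Cl: both are in period 3; the period trend gives P the larger value.
For reference (pm): B 85, F 64, P 111, Cl 99.
So from smallest to largest: F < B < Cl < P.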